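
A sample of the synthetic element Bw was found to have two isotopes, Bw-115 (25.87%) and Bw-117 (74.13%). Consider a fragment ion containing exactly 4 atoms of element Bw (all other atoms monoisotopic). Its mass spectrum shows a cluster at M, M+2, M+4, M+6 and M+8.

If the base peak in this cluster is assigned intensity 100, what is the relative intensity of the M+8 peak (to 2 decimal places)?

71.64

Binomial terms of (0.2587 + 0.7413)^4: M 0.0045, M+2 0.0513, M+4 0.2207, M+6 0.4215, M+8 0.3020 → M+6 is the base peak.
P(M+6) = C(4,3) × 0.2587^1 × 0.7413^3 = 4 × 0.2587 × 0.40736339 = 0.421540 (base)
P(M+8) = C(4,4) × 0.2587^0 × 0.7413^4 = 1 × 1.0000 × 0.30197848 = 0.301978
Relative intensity = 0.301978 / 0.421540 × 100 = 71.64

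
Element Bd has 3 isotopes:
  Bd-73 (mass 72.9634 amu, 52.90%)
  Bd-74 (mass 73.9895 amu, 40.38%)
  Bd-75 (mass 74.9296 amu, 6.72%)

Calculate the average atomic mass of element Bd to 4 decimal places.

Weight each isotope mass by its fractional abundance: 0.5290 × 72.9634 + 0.4038 × 73.9895 + 0.0672 × 74.9296
= 38.59764 + 29.87696 + 5.03527 = 73.50987 amu

73.5099 amu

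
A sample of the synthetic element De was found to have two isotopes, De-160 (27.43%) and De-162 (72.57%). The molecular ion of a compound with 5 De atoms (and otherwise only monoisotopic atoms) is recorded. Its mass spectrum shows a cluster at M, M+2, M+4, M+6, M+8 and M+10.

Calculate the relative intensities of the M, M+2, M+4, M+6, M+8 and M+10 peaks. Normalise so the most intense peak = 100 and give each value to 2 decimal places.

0.41 : 5.40 : 28.57 : 75.60 : 100.00 : 52.91

Each De atom is independently De-160 (p = 0.2743) or De-162 (q = 0.7257); the cluster is the binomial expansion (p + q)^5.
P(M) = 0.2743^5 = 0.001553
P(M+2) = 5 × 0.2743^4 × 0.7257^1 = 0.020541
P(M+4) = 10 × 0.2743^3 × 0.7257^2 = 0.108691
P(M+6) = 10 × 0.2743^2 × 0.7257^3 = 0.287556
P(M+8) = 5 × 0.2743^1 × 0.7257^4 = 0.380386
P(M+10) = 0.7257^5 = 0.201273
The M+8 peak is largest (0.380386); scaling to 100 gives 0.41 : 5.40 : 28.57 : 75.60 : 100.00 : 52.91.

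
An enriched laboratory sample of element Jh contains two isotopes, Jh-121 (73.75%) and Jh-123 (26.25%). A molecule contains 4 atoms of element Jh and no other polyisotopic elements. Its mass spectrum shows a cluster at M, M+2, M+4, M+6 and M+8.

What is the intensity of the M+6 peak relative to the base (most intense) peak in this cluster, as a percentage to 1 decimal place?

Term probabilities: M 0.2958, M+2 0.4212, M+4 0.2249, M+6 0.0534, M+8 0.0047. Base peak = M+2.
P(M+2) = C(4,1) × 0.7375^3 × 0.2625^1 = 4 × 0.40113086 × 0.2625 = 0.421187 (base)
P(M+6) = C(4,3) × 0.7375^1 × 0.2625^3 = 4 × 0.7375 × 0.01808789 = 0.053359
Relative intensity = 0.053359 / 0.421187 × 100 = 12.7

12.7%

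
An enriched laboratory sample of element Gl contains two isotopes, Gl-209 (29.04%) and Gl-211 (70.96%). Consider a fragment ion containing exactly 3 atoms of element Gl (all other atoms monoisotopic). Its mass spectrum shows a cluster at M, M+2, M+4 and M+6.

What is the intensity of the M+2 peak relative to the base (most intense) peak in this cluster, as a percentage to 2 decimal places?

Binomial terms of (0.2904 + 0.7096)^3: M 0.0245, M+2 0.1795, M+4 0.4387, M+6 0.3573 → M+4 is the base peak.
P(M+4) = C(3,2) × 0.2904^1 × 0.7096^2 = 3 × 0.2904 × 0.50353216 = 0.438677 (base)
P(M+2) = C(3,1) × 0.2904^2 × 0.7096^1 = 3 × 0.08433216 × 0.7096 = 0.179526
Relative intensity = 0.179526 / 0.438677 × 100 = 40.92

40.92%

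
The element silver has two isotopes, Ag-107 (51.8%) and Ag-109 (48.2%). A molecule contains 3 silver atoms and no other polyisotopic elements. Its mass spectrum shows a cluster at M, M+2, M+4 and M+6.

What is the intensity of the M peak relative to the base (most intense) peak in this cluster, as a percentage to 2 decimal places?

(0.518 + 0.482)^3 gives M 0.1390, M+2 0.3880, M+4 0.3610, M+6 0.1120; the largest is M+2.
P(M+2) = C(3,1) × 0.518^2 × 0.482^1 = 3 × 0.268324 × 0.4820 = 0.387997 (base)
P(M) = C(3,0) × 0.518^3 × 0.482^0 = 1 × 0.13899183 × 1.0000 = 0.138992
Relative intensity = 0.138992 / 0.387997 × 100 = 35.82

35.82%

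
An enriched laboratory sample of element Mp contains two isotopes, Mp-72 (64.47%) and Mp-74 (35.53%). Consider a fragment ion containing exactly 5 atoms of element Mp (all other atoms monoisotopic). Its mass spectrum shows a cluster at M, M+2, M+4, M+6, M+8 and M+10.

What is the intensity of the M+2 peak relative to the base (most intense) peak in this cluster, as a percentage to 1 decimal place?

Term probabilities: M 0.1114, M+2 0.3069, M+4 0.3383, M+6 0.1864, M+8 0.0514, M+10 0.0057. Base peak = M+4.
P(M+4) = C(5,2) × 0.6447^3 × 0.3553^2 = 10 × 0.26796188 × 0.12623809 = 0.338270 (base)
P(M+2) = C(5,1) × 0.6447^4 × 0.3553^1 = 5 × 0.17275502 × 0.3553 = 0.306899
Relative intensity = 0.306899 / 0.338270 × 100 = 90.7

90.7%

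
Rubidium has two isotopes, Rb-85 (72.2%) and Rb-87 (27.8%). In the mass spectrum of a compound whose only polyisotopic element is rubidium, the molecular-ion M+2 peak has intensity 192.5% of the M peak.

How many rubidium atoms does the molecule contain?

The M+2/M ratio from n Rb atoms is n · q/p = n · 0.278/0.722.
n = 1.925 × 0.722/0.278 = 5.00 ≈ 5

5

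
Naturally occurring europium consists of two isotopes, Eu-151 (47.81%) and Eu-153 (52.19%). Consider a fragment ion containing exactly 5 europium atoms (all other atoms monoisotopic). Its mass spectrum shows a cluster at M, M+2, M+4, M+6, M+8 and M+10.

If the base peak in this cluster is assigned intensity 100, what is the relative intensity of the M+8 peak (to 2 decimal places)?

54.58

(0.4781 + 0.5219)^5 gives M 0.0250, M+2 0.1363, M+4 0.2977, M+6 0.3249, M+8 0.1774, M+10 0.0387; the largest is M+6.
P(M+6) = C(5,3) × 0.4781^2 × 0.5219^3 = 10 × 0.22857961 × 0.14215492 = 0.324937 (base)
P(M+8) = C(5,4) × 0.4781^1 × 0.5219^4 = 5 × 0.4781 × 0.07419065 = 0.177353
Relative intensity = 0.177353 / 0.324937 × 100 = 54.58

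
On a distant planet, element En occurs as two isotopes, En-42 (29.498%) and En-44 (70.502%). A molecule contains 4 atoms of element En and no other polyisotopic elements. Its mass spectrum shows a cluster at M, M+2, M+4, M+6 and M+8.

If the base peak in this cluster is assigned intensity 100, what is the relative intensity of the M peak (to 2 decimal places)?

Term probabilities: M 0.0076, M+2 0.0724, M+4 0.2595, M+6 0.4135, M+8 0.2471. Base peak = M+6.
P(M+6) = C(4,3) × 0.29498^1 × 0.70502^3 = 4 × 0.29498 × 0.35043245 = 0.413482 (base)
P(M) = C(4,0) × 0.29498^4 × 0.70502^0 = 1 × 0.0075713 × 1.0000 = 0.007571
Relative intensity = 0.007571 / 0.413482 × 100 = 1.83

1.83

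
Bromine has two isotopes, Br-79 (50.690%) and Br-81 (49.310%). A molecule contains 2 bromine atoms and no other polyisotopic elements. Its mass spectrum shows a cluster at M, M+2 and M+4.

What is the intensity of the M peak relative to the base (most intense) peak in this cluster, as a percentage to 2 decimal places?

Binomial terms of (0.50690 + 0.49310)^2: M 0.2569, M+2 0.4999, M+4 0.2431 → M+2 is the base peak.
P(M+2) = C(2,1) × 0.50690^1 × 0.49310^1 = 2 × 0.5069 × 0.4931 = 0.499905 (base)
P(M) = C(2,0) × 0.50690^2 × 0.49310^0 = 1 × 0.25694761 × 1.0000 = 0.256948
Relative intensity = 0.256948 / 0.499905 × 100 = 51.40

51.40%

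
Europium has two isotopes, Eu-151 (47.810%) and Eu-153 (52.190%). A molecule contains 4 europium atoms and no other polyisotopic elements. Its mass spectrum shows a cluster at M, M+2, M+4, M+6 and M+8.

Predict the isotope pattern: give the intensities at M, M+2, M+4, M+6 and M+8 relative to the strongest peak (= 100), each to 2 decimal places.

The 4 Eu atoms are independent, so intensities follow the terms of (0.47810 + 0.52190)^4.
P(M) = 0.47810^4 = 0.052249
P(M+2) = 4 × 0.47810^3 × 0.52190^1 = 0.228141
P(M+4) = 6 × 0.47810^2 × 0.52190^2 = 0.373563
P(M+6) = 4 × 0.47810^1 × 0.52190^3 = 0.271857
P(M+8) = 0.52190^4 = 0.074191
The M+4 peak is largest (0.373563); scaling to 100 gives 13.99 : 61.07 : 100.00 : 72.77 : 19.86.

13.99 : 61.07 : 100.00 : 72.77 : 19.86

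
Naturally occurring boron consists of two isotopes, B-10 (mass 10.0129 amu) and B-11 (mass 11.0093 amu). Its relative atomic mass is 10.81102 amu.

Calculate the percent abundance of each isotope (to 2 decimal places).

With x = fraction of B-10 (so B-11 is 1 − x):
10.0129·x + 11.0093·(1 − x) = 10.81102
(10.0129 − 11.0093)·x = 10.81102 − 11.0093
x = -0.19828 / -0.9964 = 0.19900 → 19.90% B-10, 80.10% B-11.

B-10: 19.90%, B-11: 80.10%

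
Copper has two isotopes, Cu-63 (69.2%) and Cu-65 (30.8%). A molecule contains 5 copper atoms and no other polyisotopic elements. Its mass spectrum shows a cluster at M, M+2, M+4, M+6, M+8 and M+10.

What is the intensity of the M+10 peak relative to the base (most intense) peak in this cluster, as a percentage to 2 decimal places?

(0.692 + 0.308)^5 gives M 0.1587, M+2 0.3531, M+4 0.3144, M+6 0.1399, M+8 0.0311, M+10 0.0028; the largest is M+2.
P(M+2) = C(5,1) × 0.692^4 × 0.308^1 = 5 × 0.22931073 × 0.3080 = 0.353139 (base)
P(M+10) = C(5,5) × 0.692^0 × 0.308^5 = 1 × 1.0000 × 0.00277175 = 0.002772
Relative intensity = 0.002772 / 0.353139 × 100 = 0.78

0.78%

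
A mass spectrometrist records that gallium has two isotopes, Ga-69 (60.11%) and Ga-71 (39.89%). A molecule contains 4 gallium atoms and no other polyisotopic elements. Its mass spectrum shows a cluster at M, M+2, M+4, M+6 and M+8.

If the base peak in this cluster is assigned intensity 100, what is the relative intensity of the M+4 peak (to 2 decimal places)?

Term probabilities: M 0.1306, M+2 0.3465, M+4 0.3450, M+6 0.1526, M+8 0.0253. Base peak = M+2.
P(M+2) = C(4,1) × 0.6011^3 × 0.3989^1 = 4 × 0.21719018 × 0.3989 = 0.346549 (base)
P(M+4) = C(4,2) × 0.6011^2 × 0.3989^2 = 6 × 0.36132121 × 0.15912121 = 0.344963
Relative intensity = 0.344963 / 0.346549 × 100 = 99.54

99.54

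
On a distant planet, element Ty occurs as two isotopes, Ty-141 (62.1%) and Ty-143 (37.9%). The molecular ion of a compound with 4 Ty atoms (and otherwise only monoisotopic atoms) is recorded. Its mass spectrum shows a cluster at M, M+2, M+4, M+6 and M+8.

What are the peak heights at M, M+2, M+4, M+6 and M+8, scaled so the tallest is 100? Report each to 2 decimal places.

Expanding (0.621 + 0.379)^4:
P(M) = 0.621^4 = 0.148719
P(M+2) = 4 × 0.621^3 × 0.379^1 = 0.363056
P(M+4) = 6 × 0.621^2 × 0.379^2 = 0.332363
P(M+6) = 4 × 0.621^1 × 0.379^3 = 0.135229
P(M+8) = 0.379^4 = 0.020633
The M+2 peak is largest (0.363056); scaling to 100 gives 40.96 : 100.00 : 91.55 : 37.25 : 5.68.

40.96 : 100.00 : 91.55 : 37.25 : 5.68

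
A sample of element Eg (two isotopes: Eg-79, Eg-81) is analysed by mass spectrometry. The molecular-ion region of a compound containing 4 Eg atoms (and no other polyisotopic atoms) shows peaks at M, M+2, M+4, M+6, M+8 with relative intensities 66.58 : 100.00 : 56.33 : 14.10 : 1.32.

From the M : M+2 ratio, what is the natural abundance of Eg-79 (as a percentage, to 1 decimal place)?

72.7%

If p is the fraction of Eg that is Eg-79, then I(M+2)/I(M) = [C(4,1)·p^3·(1−p)] / p^4 = 4·(1−p)/p = 100.00/66.58 = 1.5020
(1−p)/p = 1.5020/4 = 0.3755  ⇒  p = 1/(1 + 0.3755) = 0.7270
Eg-79: 72.7%, Eg-81: 27.3%.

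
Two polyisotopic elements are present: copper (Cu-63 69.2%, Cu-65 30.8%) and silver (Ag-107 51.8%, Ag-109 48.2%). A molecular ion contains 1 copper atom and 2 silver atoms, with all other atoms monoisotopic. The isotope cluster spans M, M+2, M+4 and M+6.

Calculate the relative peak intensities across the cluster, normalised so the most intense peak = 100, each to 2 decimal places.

Copper pattern (n=1): 0.6920 : 0.3080
Silver pattern (n=2): 0.268324 : 0.499352 : 0.232324
Convolve the two distributions (both contribute in 2-u steps):
  M: 0.6920×0.268324 = 0.185680
  M+2: 0.6920×0.499352 + 0.3080×0.268324 = 0.428195
  M+4: 0.6920×0.232324 + 0.3080×0.499352 = 0.314569
  M+6: 0.3080×0.232324 = 0.071556
Scale to base peak (0.428195) = 100: 43.36 : 100.00 : 73.46 : 16.71

43.36 : 100.00 : 73.46 : 16.71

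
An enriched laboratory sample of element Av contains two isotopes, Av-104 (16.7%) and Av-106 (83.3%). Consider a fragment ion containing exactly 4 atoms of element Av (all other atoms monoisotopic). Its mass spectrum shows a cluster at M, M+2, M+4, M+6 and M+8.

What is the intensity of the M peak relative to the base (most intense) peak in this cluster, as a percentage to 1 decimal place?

(0.167 + 0.833)^4 gives M 0.0008, M+2 0.0155, M+4 0.1161, M+6 0.3861, M+8 0.4815; the largest is M+8.
P(M+8) = C(4,4) × 0.167^0 × 0.833^4 = 1 × 1.0000 × 0.48148194 = 0.481482 (base)
P(M) = C(4,0) × 0.167^4 × 0.833^0 = 1 × 0.0007778 × 1.0000 = 0.000778
Relative intensity = 0.000778 / 0.481482 × 100 = 0.2

0.2%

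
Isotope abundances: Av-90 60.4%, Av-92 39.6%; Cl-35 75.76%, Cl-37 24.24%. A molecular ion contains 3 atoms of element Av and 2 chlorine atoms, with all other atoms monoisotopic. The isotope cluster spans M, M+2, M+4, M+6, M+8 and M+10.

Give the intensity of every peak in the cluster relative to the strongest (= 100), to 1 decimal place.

Element Av pattern (n=3): 0.22034886 : 0.43340141 : 0.28415059 : 0.06209914
Chlorine pattern (n=2): 0.57395776 : 0.36728448 : 0.05875776
Convolve the two distributions (both contribute in 2-u steps):
  M: 0.22034886×0.57395776 = 0.126471
  M+2: 0.22034886×0.36728448 + 0.43340141×0.57395776 = 0.329685
  M+4: 0.22034886×0.05875776 + 0.43340141×0.36728448 + 0.28415059×0.57395776 = 0.335219
  M+6: 0.43340141×0.05875776 + 0.28415059×0.36728448 + 0.06209914×0.57395776 = 0.165472
  M+8: 0.28415059×0.05875776 + 0.06209914×0.36728448 = 0.039504
  M+10: 0.06209914×0.05875776 = 0.003649
Scale to base peak (0.335219) = 100: 37.7 : 98.3 : 100.0 : 49.4 : 11.8 : 1.1

37.7 : 98.3 : 100.0 : 49.4 : 11.8 : 1.1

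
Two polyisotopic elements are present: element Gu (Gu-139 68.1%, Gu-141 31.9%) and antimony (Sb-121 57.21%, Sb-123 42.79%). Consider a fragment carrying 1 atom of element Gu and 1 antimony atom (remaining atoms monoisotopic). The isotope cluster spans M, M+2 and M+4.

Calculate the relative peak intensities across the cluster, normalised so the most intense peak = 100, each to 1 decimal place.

82.2 : 100.0 : 28.8

Element Gu pattern (n=1): 0.6810 : 0.3190
Antimony pattern (n=1): 0.5721 : 0.4279
Convolve the two distributions (both contribute in 2-u steps):
  M: 0.6810×0.5721 = 0.389600
  M+2: 0.6810×0.4279 + 0.3190×0.5721 = 0.473900
  M+4: 0.3190×0.4279 = 0.136500
Scale to base peak (0.473900) = 100: 82.2 : 100.0 : 28.8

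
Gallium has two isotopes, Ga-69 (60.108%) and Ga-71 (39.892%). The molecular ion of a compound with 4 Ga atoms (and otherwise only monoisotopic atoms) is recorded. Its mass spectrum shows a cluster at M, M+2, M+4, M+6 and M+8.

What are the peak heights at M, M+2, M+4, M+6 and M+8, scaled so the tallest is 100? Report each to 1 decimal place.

Each Ga atom is independently Ga-69 (p = 0.60108) or Ga-71 (q = 0.39892); the cluster is the binomial expansion (p + q)^4.
P(M) = 0.60108^4 = 0.130536
P(M+2) = 4 × 0.60108^3 × 0.39892^1 = 0.346531
P(M+4) = 6 × 0.60108^2 × 0.39892^2 = 0.344975
P(M+6) = 4 × 0.60108^1 × 0.39892^3 = 0.152633
P(M+8) = 0.39892^4 = 0.025325
The M+2 peak is largest (0.346531); scaling to 100 gives 37.7 : 100.0 : 99.6 : 44.0 : 7.3.

37.7 : 100.0 : 99.6 : 44.0 : 7.3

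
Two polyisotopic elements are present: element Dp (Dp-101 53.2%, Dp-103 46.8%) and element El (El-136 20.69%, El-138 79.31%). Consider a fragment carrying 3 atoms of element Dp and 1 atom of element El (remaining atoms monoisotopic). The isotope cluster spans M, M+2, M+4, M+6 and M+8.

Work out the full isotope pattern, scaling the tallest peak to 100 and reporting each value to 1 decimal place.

8.0 : 52.0 : 100.0 : 77.0 : 21.0

Element Dp pattern (n=3): 0.15056877 : 0.3973657 : 0.3495623 : 0.10250323
Element El pattern (n=1): 0.2069 : 0.7931
Convolve the two distributions (both contribute in 2-u steps):
  M: 0.15056877×0.2069 = 0.031153
  M+2: 0.15056877×0.7931 + 0.3973657×0.2069 = 0.201631
  M+4: 0.3973657×0.7931 + 0.3495623×0.2069 = 0.387475
  M+6: 0.3495623×0.7931 + 0.10250323×0.2069 = 0.298446
  M+8: 0.10250323×0.7931 = 0.081295
Scale to base peak (0.387475) = 100: 8.0 : 52.0 : 100.0 : 77.0 : 21.0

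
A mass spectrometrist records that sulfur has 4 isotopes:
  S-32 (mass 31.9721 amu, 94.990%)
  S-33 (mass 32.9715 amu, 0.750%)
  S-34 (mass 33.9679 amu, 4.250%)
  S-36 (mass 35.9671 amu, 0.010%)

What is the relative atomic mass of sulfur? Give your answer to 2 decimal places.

Ar = Σ fᵢ·mᵢ = 0.94990 × 31.9721 + 0.00750 × 32.9715 + 0.04250 × 33.9679 + 0.00010 × 35.9671
= 30.37030 + 0.24729 + 1.44364 + 0.00360 = 32.06483 amu

32.06 amu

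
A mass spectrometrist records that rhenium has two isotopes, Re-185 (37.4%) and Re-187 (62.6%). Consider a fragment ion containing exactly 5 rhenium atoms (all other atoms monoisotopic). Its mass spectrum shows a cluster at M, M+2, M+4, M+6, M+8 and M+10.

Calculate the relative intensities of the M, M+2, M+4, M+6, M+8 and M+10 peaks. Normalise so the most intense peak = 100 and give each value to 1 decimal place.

2.1 : 17.8 : 59.7 : 100.0 : 83.7 : 28.0

Expanding (0.374 + 0.626)^5:
P(M) = 0.374^5 = 0.007317
P(M+2) = 5 × 0.374^4 × 0.626^1 = 0.061239
P(M+4) = 10 × 0.374^3 × 0.626^2 = 0.205005
P(M+6) = 10 × 0.374^2 × 0.626^3 = 0.343136
P(M+8) = 5 × 0.374^1 × 0.626^4 = 0.287170
P(M+10) = 0.626^5 = 0.096133
The M+6 peak is largest (0.343136); scaling to 100 gives 2.1 : 17.8 : 59.7 : 100.0 : 83.7 : 28.0.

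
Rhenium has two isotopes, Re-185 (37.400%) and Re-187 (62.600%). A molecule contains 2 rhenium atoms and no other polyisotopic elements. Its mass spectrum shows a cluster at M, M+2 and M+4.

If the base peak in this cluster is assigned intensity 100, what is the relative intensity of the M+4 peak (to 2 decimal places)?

Term probabilities: M 0.1399, M+2 0.4682, M+4 0.3919. Base peak = M+2.
P(M+2) = C(2,1) × 0.37400^1 × 0.62600^1 = 2 × 0.3740 × 0.6260 = 0.468248 (base)
P(M+4) = C(2,2) × 0.37400^0 × 0.62600^2 = 1 × 1.0000 × 0.391876 = 0.391876
Relative intensity = 0.391876 / 0.468248 × 100 = 83.69

83.69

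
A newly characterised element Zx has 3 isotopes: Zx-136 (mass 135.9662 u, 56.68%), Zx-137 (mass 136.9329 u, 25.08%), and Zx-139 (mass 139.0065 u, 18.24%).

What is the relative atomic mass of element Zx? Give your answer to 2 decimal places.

Weight each isotope mass by its fractional abundance: 0.5668 × 135.9662 + 0.2508 × 136.9329 + 0.1824 × 139.0065
= 77.06564 + 34.34277 + 25.35479 = 136.76320 u

136.76 u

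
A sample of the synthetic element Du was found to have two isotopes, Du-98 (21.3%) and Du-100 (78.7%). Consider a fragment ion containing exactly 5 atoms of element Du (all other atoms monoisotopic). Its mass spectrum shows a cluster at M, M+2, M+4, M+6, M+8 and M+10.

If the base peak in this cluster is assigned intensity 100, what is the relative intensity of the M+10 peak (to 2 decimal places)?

Binomial terms of (0.213 + 0.787)^5: M 0.0004, M+2 0.0081, M+4 0.0599, M+6 0.2211, M+8 0.4086, M+10 0.3019 → M+8 is the base peak.
P(M+8) = C(5,4) × 0.213^1 × 0.787^4 = 5 × 0.2130 × 0.38361796 = 0.408553 (base)
P(M+10) = C(5,5) × 0.213^0 × 0.787^5 = 1 × 1.0000 × 0.30190733 = 0.301907
Relative intensity = 0.301907 / 0.408553 × 100 = 73.90

73.90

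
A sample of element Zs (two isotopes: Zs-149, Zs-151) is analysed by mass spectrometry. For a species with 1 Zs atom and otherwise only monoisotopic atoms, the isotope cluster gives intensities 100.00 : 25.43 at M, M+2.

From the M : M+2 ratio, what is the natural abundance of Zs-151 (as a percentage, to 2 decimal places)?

Write p for the Zs-149 fraction. I(M+2)/I(M) = [C(1,1)·p^0·(1−p)] / p^1 = 1·(1−p)/p = 25.43/100.00 = 0.2543
(1−p)/p = 0.2543/1 = 0.2543  ⇒  p = 1/(1 + 0.2543) = 0.7973
Zs-149: 79.73%, Zs-151: 20.27%.

20.27%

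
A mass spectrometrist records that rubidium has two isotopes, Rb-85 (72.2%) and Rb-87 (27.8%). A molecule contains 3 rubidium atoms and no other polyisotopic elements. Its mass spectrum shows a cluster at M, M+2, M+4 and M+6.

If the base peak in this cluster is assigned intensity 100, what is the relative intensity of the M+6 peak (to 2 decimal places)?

(0.722 + 0.278)^3 gives M 0.3764, M+2 0.4348, M+4 0.1674, M+6 0.0215; the largest is M+2.
P(M+2) = C(3,1) × 0.722^2 × 0.278^1 = 3 × 0.521284 × 0.2780 = 0.434751 (base)
P(M+6) = C(3,3) × 0.722^0 × 0.278^3 = 1 × 1.0000 × 0.02148495 = 0.021485
Relative intensity = 0.021485 / 0.434751 × 100 = 4.94

4.94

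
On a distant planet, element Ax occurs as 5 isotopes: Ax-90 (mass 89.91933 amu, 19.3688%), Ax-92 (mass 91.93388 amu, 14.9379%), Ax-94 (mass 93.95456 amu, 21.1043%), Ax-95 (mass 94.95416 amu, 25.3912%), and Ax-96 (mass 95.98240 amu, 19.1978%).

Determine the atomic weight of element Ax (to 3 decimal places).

Ar = Σ fᵢ·mᵢ = 0.193688 × 89.91933 + 0.149379 × 91.93388 + 0.211043 × 93.95456 + 0.253912 × 94.95416 + 0.191978 × 95.98240
= 17.416295 + 13.732991 + 19.828452 + 24.110001 + 18.426509 = 93.514248 amu

93.514 amu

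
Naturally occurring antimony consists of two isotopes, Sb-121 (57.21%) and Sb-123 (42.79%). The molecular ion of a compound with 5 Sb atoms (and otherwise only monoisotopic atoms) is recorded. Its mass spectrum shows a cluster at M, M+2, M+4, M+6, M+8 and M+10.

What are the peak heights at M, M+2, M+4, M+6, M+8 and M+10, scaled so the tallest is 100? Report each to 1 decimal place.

Expanding (0.5721 + 0.4279)^5:
P(M) = 0.5721^5 = 0.061286
P(M+2) = 5 × 0.5721^4 × 0.4279^1 = 0.229192
P(M+4) = 10 × 0.5721^3 × 0.4279^2 = 0.342847
P(M+6) = 10 × 0.5721^2 × 0.4279^3 = 0.256431
P(M+8) = 5 × 0.5721^1 × 0.4279^4 = 0.095898
P(M+10) = 0.4279^5 = 0.014345
The M+4 peak is largest (0.342847); scaling to 100 gives 17.9 : 66.8 : 100.0 : 74.8 : 28.0 : 4.2.

17.9 : 66.8 : 100.0 : 74.8 : 28.0 : 4.2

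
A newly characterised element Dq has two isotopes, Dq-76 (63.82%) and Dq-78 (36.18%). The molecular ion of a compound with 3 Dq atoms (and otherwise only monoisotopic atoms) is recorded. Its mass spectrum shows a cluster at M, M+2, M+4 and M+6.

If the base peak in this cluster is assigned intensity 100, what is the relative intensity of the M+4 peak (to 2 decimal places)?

(0.6382 + 0.3618)^3 gives M 0.2599, M+2 0.4421, M+4 0.2506, M+6 0.0474; the largest is M+2.
P(M+2) = C(3,1) × 0.6382^2 × 0.3618^1 = 3 × 0.40729924 × 0.3618 = 0.442083 (base)
P(M+4) = C(3,2) × 0.6382^1 × 0.3618^2 = 3 × 0.6382 × 0.13089924 = 0.250620
Relative intensity = 0.250620 / 0.442083 × 100 = 56.69

56.69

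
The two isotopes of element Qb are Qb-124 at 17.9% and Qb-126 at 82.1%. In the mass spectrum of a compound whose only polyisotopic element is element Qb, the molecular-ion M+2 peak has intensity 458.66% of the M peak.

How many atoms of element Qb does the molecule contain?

1

The M+2/M ratio from n Qb atoms is n · q/p = n · 0.821/0.179.
n = 4.5866 × 0.179/0.821 = 1.00 ≈ 1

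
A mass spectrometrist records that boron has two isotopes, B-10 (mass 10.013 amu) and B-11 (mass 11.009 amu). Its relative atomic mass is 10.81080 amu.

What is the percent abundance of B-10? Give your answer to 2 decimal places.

Let x be the fractional abundance of B-10; then B-11 has abundance 1 − x.
10.013·x + 11.009·(1 − x) = 10.81080
(10.013 − 11.009)·x = 10.81080 − 11.009
x = -0.19820 / -0.996 = 0.19900 → 19.90% B-10, 80.10% B-11.

19.90%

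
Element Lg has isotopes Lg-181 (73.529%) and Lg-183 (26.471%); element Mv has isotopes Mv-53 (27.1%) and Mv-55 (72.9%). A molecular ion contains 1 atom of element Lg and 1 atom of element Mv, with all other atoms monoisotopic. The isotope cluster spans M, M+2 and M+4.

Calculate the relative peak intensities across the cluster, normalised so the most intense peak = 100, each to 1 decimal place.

Element Lg pattern (n=1): 0.73529 : 0.26471
Element Mv pattern (n=1): 0.2710 : 0.7290
Convolve the two distributions (both contribute in 2-u steps):
  M: 0.73529×0.2710 = 0.199264
  M+2: 0.73529×0.7290 + 0.26471×0.2710 = 0.607763
  M+4: 0.26471×0.7290 = 0.192974
Scale to base peak (0.607763) = 100: 32.8 : 100.0 : 31.8

32.8 : 100.0 : 31.8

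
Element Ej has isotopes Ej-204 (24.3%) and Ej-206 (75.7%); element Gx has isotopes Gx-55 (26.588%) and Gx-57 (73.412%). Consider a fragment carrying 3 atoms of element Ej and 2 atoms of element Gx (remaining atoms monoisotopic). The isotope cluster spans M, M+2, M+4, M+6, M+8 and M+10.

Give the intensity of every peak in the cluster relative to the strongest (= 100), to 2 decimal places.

0.26 : 3.82 : 22.72 : 67.43 : 100.00 : 59.26

Element Ej pattern (n=3): 0.01434891 : 0.13410028 : 0.41775272 : 0.43379809
Element Gx pattern (n=2): 0.07069217 : 0.39037565 : 0.53893217
Convolve the two distributions (both contribute in 2-u steps):
  M: 0.01434891×0.07069217 = 0.001014
  M+2: 0.01434891×0.39037565 + 0.13410028×0.07069217 = 0.015081
  M+4: 0.01434891×0.53893217 + 0.13410028×0.39037565 + 0.41775272×0.07069217 = 0.089614
  M+6: 0.13410028×0.53893217 + 0.41775272×0.39037565 + 0.43379809×0.07069217 = 0.266018
  M+8: 0.41775272×0.53893217 + 0.43379809×0.39037565 = 0.394485
  M+10: 0.43379809×0.53893217 = 0.233788
Scale to base peak (0.394485) = 100: 0.26 : 3.82 : 22.72 : 67.43 : 100.00 : 59.26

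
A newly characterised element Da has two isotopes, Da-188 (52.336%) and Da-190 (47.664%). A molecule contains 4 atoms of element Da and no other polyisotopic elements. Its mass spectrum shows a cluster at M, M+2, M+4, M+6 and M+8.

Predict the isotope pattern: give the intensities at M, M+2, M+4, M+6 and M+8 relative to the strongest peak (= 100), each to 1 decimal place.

Expanding (0.52336 + 0.47664)^4:
P(M) = 0.52336^4 = 0.075024
P(M+2) = 4 × 0.52336^3 × 0.47664^1 = 0.273308
P(M+4) = 6 × 0.52336^2 × 0.47664^2 = 0.373365
P(M+6) = 4 × 0.52336^1 × 0.47664^3 = 0.226690
P(M+8) = 0.47664^4 = 0.051613
The M+4 peak is largest (0.373365); scaling to 100 gives 20.1 : 73.2 : 100.0 : 60.7 : 13.8.

20.1 : 73.2 : 100.0 : 60.7 : 13.8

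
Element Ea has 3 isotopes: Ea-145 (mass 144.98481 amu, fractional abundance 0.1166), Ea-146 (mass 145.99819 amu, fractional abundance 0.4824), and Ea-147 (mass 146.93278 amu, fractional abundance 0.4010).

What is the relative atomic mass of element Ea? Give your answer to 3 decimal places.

146.255 amu

The abundance-weighted mean is 0.1166 × 144.98481 + 0.4824 × 145.99819 + 0.4010 × 146.93278
= 16.905229 + 70.429527 + 58.920045 = 146.254801 amu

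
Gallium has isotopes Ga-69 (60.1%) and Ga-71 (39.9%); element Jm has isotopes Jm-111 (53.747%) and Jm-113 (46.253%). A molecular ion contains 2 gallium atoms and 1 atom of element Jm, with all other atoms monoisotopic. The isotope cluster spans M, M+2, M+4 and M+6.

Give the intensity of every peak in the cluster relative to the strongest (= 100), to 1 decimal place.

45.7 : 100.0 : 72.4 : 17.3

Gallium pattern (n=2): 0.361201 : 0.479598 : 0.159201
Element Jm pattern (n=1): 0.53747 : 0.46253
Convolve the two distributions (both contribute in 2-u steps):
  M: 0.361201×0.53747 = 0.194135
  M+2: 0.361201×0.46253 + 0.479598×0.53747 = 0.424836
  M+4: 0.479598×0.46253 + 0.159201×0.53747 = 0.307394
  M+6: 0.159201×0.46253 = 0.073635
Scale to base peak (0.424836) = 100: 45.7 : 100.0 : 72.4 : 17.3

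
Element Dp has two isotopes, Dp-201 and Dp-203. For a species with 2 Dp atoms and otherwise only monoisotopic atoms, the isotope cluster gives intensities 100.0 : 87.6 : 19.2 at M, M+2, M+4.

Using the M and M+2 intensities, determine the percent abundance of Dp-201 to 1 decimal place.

69.5%

Let p = fractional abundance of Dp-201. I(M+2)/I(M) = [C(2,1)·p^1·(1−p)] / p^2 = 2·(1−p)/p = 87.6/100.0 = 0.8760
(1−p)/p = 0.8760/2 = 0.4380  ⇒  p = 1/(1 + 0.4380) = 0.6954
Dp-201: 69.5%, Dp-203: 30.5%.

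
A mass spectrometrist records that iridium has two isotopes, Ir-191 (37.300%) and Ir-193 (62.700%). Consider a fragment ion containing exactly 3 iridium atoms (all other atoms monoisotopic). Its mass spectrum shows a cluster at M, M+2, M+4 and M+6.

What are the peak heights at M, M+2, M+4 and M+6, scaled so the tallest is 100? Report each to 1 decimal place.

Each Ir atom is independently Ir-191 (p = 0.37300) or Ir-193 (q = 0.62700); the cluster is the binomial expansion (p + q)^3.
P(M) = 0.37300^3 = 0.051895
P(M+2) = 3 × 0.37300^2 × 0.62700^1 = 0.261702
P(M+4) = 3 × 0.37300^1 × 0.62700^2 = 0.439911
P(M+6) = 0.62700^3 = 0.246492
The M+4 peak is largest (0.439911); scaling to 100 gives 11.8 : 59.5 : 100.0 : 56.0.

11.8 : 59.5 : 100.0 : 56.0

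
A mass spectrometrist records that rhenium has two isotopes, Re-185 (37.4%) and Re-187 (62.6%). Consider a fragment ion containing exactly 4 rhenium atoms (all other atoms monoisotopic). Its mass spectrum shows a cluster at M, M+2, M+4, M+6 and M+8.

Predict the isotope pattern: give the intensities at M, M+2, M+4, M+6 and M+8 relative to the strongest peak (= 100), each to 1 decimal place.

5.3 : 35.7 : 89.6 : 100.0 : 41.8

Expanding (0.374 + 0.626)^4:
P(M) = 0.374^4 = 0.019565
P(M+2) = 4 × 0.374^3 × 0.626^1 = 0.130993
P(M+4) = 6 × 0.374^2 × 0.626^2 = 0.328884
P(M+6) = 4 × 0.374^1 × 0.626^3 = 0.366990
P(M+8) = 0.626^4 = 0.153567
The M+6 peak is largest (0.366990); scaling to 100 gives 5.3 : 35.7 : 89.6 : 100.0 : 41.8.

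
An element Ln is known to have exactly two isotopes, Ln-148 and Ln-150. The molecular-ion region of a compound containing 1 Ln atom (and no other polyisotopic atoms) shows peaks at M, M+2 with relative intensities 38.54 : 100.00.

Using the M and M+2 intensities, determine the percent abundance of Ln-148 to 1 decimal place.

Let p = fractional abundance of Ln-148. I(M+2)/I(M) = [C(1,1)·p^0·(1−p)] / p^1 = 1·(1−p)/p = 100.00/38.54 = 2.5947
(1−p)/p = 2.5947/1 = 2.5947  ⇒  p = 1/(1 + 2.5947) = 0.2782
Ln-148: 27.8%, Ln-150: 72.2%.

27.8%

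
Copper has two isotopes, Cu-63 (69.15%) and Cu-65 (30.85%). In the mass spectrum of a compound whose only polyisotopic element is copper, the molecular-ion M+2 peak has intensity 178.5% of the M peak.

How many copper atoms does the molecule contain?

4

For n independent Cu atoms, I(M+2)/I(M) = n · (abundance Cu-65) / (abundance Cu-63) = n · 0.3085/0.6915.
n = 1.785 × 0.6915/0.3085 = 4.00 ≈ 4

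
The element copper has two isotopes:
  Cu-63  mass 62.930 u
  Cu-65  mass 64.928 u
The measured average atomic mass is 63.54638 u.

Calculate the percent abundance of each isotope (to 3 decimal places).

Cu-63: 69.150%, Cu-65: 30.850%

Let x be the fractional abundance of Cu-63; then Cu-65 has abundance 1 − x.
62.930·x + 64.928·(1 − x) = 63.54638
(62.930 − 64.928)·x = 63.54638 − 64.928
x = -1.38162 / -1.998 = 0.69150 → 69.150% Cu-63, 30.850% Cu-65.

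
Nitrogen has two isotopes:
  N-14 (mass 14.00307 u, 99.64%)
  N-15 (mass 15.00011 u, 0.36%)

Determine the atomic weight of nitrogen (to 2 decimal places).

The abundance-weighted mean is 0.9964 × 14.00307 + 0.0036 × 15.00011
= 13.952659 + 0.054000 = 14.006659 u

14.01 u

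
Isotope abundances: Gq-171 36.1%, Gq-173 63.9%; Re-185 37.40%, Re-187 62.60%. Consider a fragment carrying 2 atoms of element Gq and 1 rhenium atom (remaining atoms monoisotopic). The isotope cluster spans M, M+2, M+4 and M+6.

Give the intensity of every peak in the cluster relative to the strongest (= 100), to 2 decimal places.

11.04 : 57.56 : 100.00 : 57.89

Element Gq pattern (n=2): 0.130321 : 0.461358 : 0.408321
Rhenium pattern (n=1): 0.3740 : 0.6260
Convolve the two distributions (both contribute in 2-u steps):
  M: 0.130321×0.3740 = 0.048740
  M+2: 0.130321×0.6260 + 0.461358×0.3740 = 0.254129
  M+4: 0.461358×0.6260 + 0.408321×0.3740 = 0.441522
  M+6: 0.408321×0.6260 = 0.255609
Scale to base peak (0.441522) = 100: 11.04 : 57.56 : 100.00 : 57.89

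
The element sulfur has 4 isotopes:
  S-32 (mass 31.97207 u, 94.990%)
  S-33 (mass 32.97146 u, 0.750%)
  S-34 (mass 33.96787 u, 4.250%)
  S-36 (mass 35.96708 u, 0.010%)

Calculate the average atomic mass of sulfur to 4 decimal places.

32.0648 u

Average mass = Σ (abundance × isotope mass) = 0.94990 × 31.97207 + 0.00750 × 32.97146 + 0.04250 × 33.96787 + 0.00010 × 35.96708
= 30.370269 + 0.247286 + 1.443634 + 0.003597 = 32.064786 u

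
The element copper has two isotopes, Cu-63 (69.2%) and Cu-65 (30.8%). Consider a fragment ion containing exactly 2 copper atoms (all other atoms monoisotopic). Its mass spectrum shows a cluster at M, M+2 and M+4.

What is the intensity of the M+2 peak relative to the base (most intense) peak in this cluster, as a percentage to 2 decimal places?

Binomial terms of (0.692 + 0.308)^2: M 0.4789, M+2 0.4263, M+4 0.0949 → M is the base peak.
P(M) = C(2,0) × 0.692^2 × 0.308^0 = 1 × 0.478864 × 1.0000 = 0.478864 (base)
P(M+2) = C(2,1) × 0.692^1 × 0.308^1 = 2 × 0.6920 × 0.3080 = 0.426272
Relative intensity = 0.426272 / 0.478864 × 100 = 89.02

89.02%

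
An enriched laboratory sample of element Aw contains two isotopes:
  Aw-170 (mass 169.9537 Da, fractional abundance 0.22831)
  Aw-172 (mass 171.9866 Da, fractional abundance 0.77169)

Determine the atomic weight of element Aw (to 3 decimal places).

Average mass = Σ (abundance × isotope mass) = 0.22831 × 169.9537 + 0.77169 × 171.9866
= 38.80213 + 132.72034 = 171.52247 Da

171.522 Da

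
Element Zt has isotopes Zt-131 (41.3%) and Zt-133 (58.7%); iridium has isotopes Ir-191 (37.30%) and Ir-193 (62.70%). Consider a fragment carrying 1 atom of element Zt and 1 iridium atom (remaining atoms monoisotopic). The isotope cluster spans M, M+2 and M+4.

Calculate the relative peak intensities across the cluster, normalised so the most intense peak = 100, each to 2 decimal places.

Element Zt pattern (n=1): 0.4130 : 0.5870
Iridium pattern (n=1): 0.3730 : 0.6270
Convolve the two distributions (both contribute in 2-u steps):
  M: 0.4130×0.3730 = 0.154049
  M+2: 0.4130×0.6270 + 0.5870×0.3730 = 0.477902
  M+4: 0.5870×0.6270 = 0.368049
Scale to base peak (0.477902) = 100: 32.23 : 100.00 : 77.01

32.23 : 100.00 : 77.01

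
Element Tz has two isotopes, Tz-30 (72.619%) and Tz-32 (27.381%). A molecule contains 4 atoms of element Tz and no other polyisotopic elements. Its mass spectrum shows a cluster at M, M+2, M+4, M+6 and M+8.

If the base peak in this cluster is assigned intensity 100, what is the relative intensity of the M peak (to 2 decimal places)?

66.30

Binomial terms of (0.72619 + 0.27381)^4: M 0.2781, M+2 0.4194, M+4 0.2372, M+6 0.0596, M+8 0.0056 → M+2 is the base peak.
P(M+2) = C(4,1) × 0.72619^3 × 0.27381^1 = 4 × 0.38295769 × 0.27381 = 0.419431 (base)
P(M) = C(4,0) × 0.72619^4 × 0.27381^0 = 1 × 0.27810004 × 1.0000 = 0.278100
Relative intensity = 0.278100 / 0.419431 × 100 = 66.30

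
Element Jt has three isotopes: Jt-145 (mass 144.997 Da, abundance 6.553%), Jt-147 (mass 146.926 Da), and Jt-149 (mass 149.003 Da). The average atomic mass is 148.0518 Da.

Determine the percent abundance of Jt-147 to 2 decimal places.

33.16%

The remaining 93.447% is split between Jt-147 (fraction x) and Jt-149 (fraction 0.93447 − x).
Substituting: 146.926x + 149.003(0.93447 − x) = 138.55014659
(146.926 − 149.003)x = -0.68868682  ⇒  x = 0.33158, y = 0.60289
Jt-147: 33.16%, Jt-149: 60.29%.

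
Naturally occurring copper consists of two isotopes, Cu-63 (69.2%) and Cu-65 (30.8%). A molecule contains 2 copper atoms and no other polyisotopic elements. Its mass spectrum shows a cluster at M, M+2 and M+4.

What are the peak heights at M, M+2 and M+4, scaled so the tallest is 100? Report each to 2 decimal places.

100.00 : 89.02 : 19.81

Each Cu atom is independently Cu-63 (p = 0.692) or Cu-65 (q = 0.308); the cluster is the binomial expansion (p + q)^2.
P(M) = 0.692^2 = 0.478864
P(M+2) = 2 × 0.692^1 × 0.308^1 = 0.426272
P(M+4) = 0.308^2 = 0.094864
The M peak is largest (0.478864); scaling to 100 gives 100.00 : 89.02 : 19.81.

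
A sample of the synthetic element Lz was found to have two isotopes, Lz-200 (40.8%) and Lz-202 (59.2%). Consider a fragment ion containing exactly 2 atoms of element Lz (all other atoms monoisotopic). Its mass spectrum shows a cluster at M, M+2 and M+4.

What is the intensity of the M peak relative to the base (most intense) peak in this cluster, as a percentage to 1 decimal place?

34.5%

(0.408 + 0.592)^2 gives M 0.1665, M+2 0.4831, M+4 0.3505; the largest is M+2.
P(M+2) = C(2,1) × 0.408^1 × 0.592^1 = 2 × 0.4080 × 0.5920 = 0.483072 (base)
P(M) = C(2,0) × 0.408^2 × 0.592^0 = 1 × 0.166464 × 1.0000 = 0.166464
Relative intensity = 0.166464 / 0.483072 × 100 = 34.5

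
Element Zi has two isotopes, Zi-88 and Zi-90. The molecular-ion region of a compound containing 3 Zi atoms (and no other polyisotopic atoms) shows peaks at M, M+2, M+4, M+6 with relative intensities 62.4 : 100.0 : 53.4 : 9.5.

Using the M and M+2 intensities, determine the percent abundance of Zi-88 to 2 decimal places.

65.18%

Write p for the Zi-88 fraction. I(M+2)/I(M) = [C(3,1)·p^2·(1−p)] / p^3 = 3·(1−p)/p = 100.0/62.4 = 1.6026
(1−p)/p = 1.6026/3 = 0.5342  ⇒  p = 1/(1 + 0.5342) = 0.6518
Zi-88: 65.18%, Zi-90: 34.82%.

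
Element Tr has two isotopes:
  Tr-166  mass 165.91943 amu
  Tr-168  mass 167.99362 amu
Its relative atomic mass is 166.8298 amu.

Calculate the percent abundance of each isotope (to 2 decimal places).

With x = fraction of Tr-166 (so Tr-168 is 1 − x):
165.91943·x + 167.99362·(1 − x) = 166.8298
(165.91943 − 167.99362)·x = 166.8298 − 167.99362
x = -1.16382 / -2.07419 = 0.56110 → 56.11% Tr-166, 43.89% Tr-168.

Tr-166: 56.11%, Tr-168: 43.89%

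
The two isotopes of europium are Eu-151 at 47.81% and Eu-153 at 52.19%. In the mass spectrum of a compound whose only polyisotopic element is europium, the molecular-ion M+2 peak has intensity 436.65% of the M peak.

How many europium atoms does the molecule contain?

4

For n independent Eu atoms, I(M+2)/I(M) = n · (abundance Eu-153) / (abundance Eu-151) = n · 0.5219/0.4781.
n = 4.3665 × 0.4781/0.5219 = 4.00 ≈ 4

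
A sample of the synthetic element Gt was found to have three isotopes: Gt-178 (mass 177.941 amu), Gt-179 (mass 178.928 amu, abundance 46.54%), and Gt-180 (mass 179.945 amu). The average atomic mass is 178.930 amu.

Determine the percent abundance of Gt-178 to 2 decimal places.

The remaining 53.46% is split between Gt-178 (fraction x) and Gt-180 (fraction 0.5346 − x).
Substituting: 177.941x + 179.945(0.5346 − x) = 95.6569088
(177.941 − 179.945)x = -0.5416882  ⇒  x = 0.27030, y = 0.26430
Gt-178: 27.03%, Gt-180: 26.43%.

27.03%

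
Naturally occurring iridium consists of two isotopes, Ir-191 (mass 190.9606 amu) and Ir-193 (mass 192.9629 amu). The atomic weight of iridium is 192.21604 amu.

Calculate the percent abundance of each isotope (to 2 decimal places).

Ir-191: 37.30%, Ir-193: 62.70%

With x = fraction of Ir-191 (so Ir-193 is 1 − x):
190.9606·x + 192.9629·(1 − x) = 192.21604
(190.9606 − 192.9629)·x = 192.21604 − 192.9629
x = -0.74686 / -2.0023 = 0.37300 → 37.30% Ir-191, 62.70% Ir-193.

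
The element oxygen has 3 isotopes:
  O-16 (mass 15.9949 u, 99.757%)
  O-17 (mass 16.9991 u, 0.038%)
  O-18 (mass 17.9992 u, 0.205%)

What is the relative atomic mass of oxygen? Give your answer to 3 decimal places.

15.999 u

The abundance-weighted mean is 0.99757 × 15.9949 + 0.00038 × 16.9991 + 0.00205 × 17.9992
= 15.95603 + 0.00646 + 0.03690 = 15.99939 u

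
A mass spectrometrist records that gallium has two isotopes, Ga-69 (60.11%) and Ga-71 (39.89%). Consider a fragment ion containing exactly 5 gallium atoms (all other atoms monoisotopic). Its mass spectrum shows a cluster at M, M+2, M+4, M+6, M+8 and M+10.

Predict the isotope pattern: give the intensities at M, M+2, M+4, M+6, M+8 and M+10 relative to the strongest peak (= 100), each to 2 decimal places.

22.71 : 75.34 : 100.00 : 66.36 : 22.02 : 2.92

Each Ga atom is independently Ga-69 (p = 0.6011) or Ga-71 (q = 0.3989); the cluster is the binomial expansion (p + q)^5.
P(M) = 0.6011^5 = 0.078475
P(M+2) = 5 × 0.6011^4 × 0.3989^1 = 0.260388
P(M+4) = 10 × 0.6011^3 × 0.3989^2 = 0.345596
P(M+6) = 10 × 0.6011^2 × 0.3989^3 = 0.229343
P(M+8) = 5 × 0.6011^1 × 0.3989^4 = 0.076098
P(M+10) = 0.3989^5 = 0.010100
The M+4 peak is largest (0.345596); scaling to 100 gives 22.71 : 75.34 : 100.00 : 66.36 : 22.02 : 2.92.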